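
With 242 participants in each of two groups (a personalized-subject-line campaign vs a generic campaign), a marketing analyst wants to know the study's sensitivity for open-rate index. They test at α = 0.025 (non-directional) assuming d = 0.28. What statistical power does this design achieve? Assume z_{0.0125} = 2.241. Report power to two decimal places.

power ≈ 0.80

For two equal groups, power = Φ(d·√(n/2) − z_{α/2}).
d·√(n/2) = 0.28 × √(242/2) = 0.28 × 11.000 = 3.080.
z_β = 3.080 − 2.241 = 0.839.
Power = Φ(0.839) = 0.799.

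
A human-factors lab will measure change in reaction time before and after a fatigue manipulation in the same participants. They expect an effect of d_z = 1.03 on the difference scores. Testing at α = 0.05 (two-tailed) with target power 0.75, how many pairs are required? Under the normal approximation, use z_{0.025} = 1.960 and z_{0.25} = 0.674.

For a paired (one-sample on differences) test: n = ((z_{α/2} + z_β) / d)².
z_{α/2} + z_β = 1.960 + 0.674 = 2.634.
n = (2.634 / 1.03)² = 2.557² = 6.54.
Round up.

n = 7 pairs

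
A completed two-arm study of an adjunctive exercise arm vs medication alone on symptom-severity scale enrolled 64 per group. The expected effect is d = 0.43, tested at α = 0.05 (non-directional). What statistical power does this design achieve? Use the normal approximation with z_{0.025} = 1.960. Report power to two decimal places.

power ≈ 0.68

For two equal groups, power = Φ(d·√(n/2) − z_{α/2}).
d·√(n/2) = 0.43 × √(64/2) = 0.43 × 5.657 = 2.432.
z_β = 2.432 − 1.960 = 0.472.
Power = Φ(0.472) = 0.682.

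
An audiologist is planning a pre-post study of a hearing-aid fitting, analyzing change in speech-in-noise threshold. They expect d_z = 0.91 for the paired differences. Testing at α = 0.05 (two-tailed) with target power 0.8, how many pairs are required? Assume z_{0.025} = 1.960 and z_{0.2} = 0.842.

For a paired (one-sample on differences) test: n = ((z_{α/2} + z_β) / d)².
z_{α/2} + z_β = 1.960 + 0.842 = 2.802.
n = (2.802 / 0.91)² = 3.079² = 9.48.
Round up.

n = 10 pairs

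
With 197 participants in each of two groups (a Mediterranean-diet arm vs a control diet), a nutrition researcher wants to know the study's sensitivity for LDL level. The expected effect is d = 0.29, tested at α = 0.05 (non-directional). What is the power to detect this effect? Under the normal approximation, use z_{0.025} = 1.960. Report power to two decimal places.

power ≈ 0.82

For two equal groups, power = Φ(d·√(n/2) − z_{α/2}).
d·√(n/2) = 0.29 × √(197/2) = 0.29 × 9.925 = 2.878.
z_β = 2.878 − 1.960 = 0.918.
Power = Φ(0.918) = 0.821.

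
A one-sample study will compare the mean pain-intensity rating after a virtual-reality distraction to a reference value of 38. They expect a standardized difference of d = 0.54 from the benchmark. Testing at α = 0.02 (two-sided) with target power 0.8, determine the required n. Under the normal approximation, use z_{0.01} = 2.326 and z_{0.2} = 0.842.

n = 35

For a one-sample test: n = ((z_{α/2} + z_β) / d)².
z_{α/2} + z_β = 2.326 + 0.842 = 3.168.
n = (3.168 / 0.54)² = 5.867² = 34.42.
Round up.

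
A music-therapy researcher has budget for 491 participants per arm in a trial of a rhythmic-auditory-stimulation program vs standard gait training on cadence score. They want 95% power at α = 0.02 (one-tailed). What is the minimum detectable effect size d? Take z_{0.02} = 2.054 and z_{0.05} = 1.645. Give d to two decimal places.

d_min ≈ 0.24

For two independent groups of n = 491 each: d_min = (z_{α} + z_β)·√(2/n).
z-sum = 2.054 + 1.645 = 3.699.
d_min = 3.699 × √(2/491) = 3.699 × 0.0638 = 0.236.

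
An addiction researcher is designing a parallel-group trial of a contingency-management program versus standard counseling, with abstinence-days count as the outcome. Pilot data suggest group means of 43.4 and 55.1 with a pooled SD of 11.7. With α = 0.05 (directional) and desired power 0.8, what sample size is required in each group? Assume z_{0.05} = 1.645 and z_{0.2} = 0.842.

n = 13 per group

Cohen's d = |M₁ − M₂| / SD_pooled = |43.4 − 55.1| / 11.7 = 11.7 / 11.7 = 1.000.
For two independent groups with equal n: n = 2·((z_{α} + z_β) / d)².
z_{α} + z_β = 1.645 + 0.842 = 2.487.
n = 2 × (2.487 / 1.000)² = 2 × 2.487² = 2 × 6.19 = 12.4.
Round up to the next whole participant.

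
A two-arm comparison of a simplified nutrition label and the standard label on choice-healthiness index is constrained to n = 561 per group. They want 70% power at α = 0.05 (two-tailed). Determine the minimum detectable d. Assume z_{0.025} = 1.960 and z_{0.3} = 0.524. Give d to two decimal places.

d_min ≈ 0.15

For two independent groups of n = 561 each: d_min = (z_{α/2} + z_β)·√(2/n).
z-sum = 1.960 + 0.524 = 2.484.
d_min = 2.484 × √(2/561) = 2.484 × 0.0597 = 0.148.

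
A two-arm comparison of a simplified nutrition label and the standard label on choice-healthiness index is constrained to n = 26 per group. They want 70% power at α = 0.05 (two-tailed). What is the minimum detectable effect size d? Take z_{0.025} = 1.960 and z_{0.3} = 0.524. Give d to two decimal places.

d_min ≈ 0.69

For two independent groups of n = 26 each: d_min = (z_{α/2} + z_β)·√(2/n).
z-sum = 1.960 + 0.524 = 2.484.
d_min = 2.484 × √(2/26) = 2.484 × 0.2774 = 0.689.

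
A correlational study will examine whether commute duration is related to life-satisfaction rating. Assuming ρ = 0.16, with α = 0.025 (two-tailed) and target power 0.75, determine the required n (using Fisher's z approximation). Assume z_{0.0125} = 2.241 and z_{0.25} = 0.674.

n = 330

Fisher's z: C = ½·ln((1+r)/(1−r)) = ½·ln(1.3810) = 0.1614.
n = ((z_{α/2} + z_β)/C)² + 3.
(2.241 + 0.674) / 0.1614 = 2.915 / 0.1614 = 18.061.
n = 18.061² + 3 = 326.19 + 3 = 329.2.
Round up.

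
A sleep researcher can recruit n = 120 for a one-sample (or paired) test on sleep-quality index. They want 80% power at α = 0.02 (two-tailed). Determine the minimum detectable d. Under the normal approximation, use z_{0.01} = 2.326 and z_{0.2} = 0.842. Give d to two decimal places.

d_min ≈ 0.29

For a single sample (or paired design) of n = 120: d_min = (z_{α/2} + z_β)/√n.
z-sum = 2.326 + 0.842 = 3.168.
d_min = 3.168 / √120 = 3.168 / 10.954 = 0.289.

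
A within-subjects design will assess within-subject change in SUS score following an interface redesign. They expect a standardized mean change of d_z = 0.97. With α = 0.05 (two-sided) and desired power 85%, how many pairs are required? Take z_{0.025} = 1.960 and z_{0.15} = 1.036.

For a paired (one-sample on differences) test: n = ((z_{α/2} + z_β) / d)².
z_{α/2} + z_β = 1.960 + 1.036 = 2.996.
n = (2.996 / 0.97)² = 3.089² = 9.54.
Round up.

n = 10 pairs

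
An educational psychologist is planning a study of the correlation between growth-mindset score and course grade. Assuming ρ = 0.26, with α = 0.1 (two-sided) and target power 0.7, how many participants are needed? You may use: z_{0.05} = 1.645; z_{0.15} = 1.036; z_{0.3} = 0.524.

n = 70

Fisher's z: C = ½·ln((1+r)/(1−r)) = ½·ln(1.7027) = 0.2661.
n = ((z_{α/2} + z_β)/C)² + 3.
(1.645 + 0.524) / 0.2661 = 2.169 / 0.2661 = 8.151.
n = 8.151² + 3 = 66.44 + 3 = 69.4.
Round up.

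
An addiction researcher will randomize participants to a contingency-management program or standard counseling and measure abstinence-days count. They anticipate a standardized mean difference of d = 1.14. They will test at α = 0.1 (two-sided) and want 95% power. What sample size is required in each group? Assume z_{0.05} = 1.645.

For two independent groups with equal n: n = 2·((z_{α/2} + z_β) / d)².
z_{α/2} + z_β = 1.645 + 1.645 = 3.290.
n = 2 × (3.290 / 1.14)² = 2 × 2.886² = 2 × 8.33 = 16.7.
Round up to the next whole participant.

n = 17 per group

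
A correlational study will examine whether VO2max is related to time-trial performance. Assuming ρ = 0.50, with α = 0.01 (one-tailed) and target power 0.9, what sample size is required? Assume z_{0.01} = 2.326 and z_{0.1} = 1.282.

Fisher's z: C = ½·ln((1+r)/(1−r)) = ½·ln(3.0000) = 0.5493.
n = ((z_{α} + z_β)/C)² + 3.
(2.326 + 1.282) / 0.5493 = 3.608 / 0.5493 = 6.568.
n = 6.568² + 3 = 43.14 + 3 = 46.1.
Round up.

n = 47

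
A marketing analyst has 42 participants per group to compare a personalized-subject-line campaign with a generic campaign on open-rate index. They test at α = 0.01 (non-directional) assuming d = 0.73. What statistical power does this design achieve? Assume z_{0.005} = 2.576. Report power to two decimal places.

power ≈ 0.78

For two equal groups, power = Φ(d·√(n/2) − z_{α/2}).
d·√(n/2) = 0.73 × √(42/2) = 0.73 × 4.583 = 3.345.
z_β = 3.345 − 2.576 = 0.769.
Power = Φ(0.769) = 0.779.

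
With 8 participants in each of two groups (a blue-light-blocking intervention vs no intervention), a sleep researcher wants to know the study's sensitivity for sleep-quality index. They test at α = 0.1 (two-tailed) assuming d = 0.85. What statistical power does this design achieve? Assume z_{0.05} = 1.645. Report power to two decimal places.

For two equal groups, power = Φ(d·√(n/2) − z_{α/2}).
d·√(n/2) = 0.85 × √(8/2) = 0.85 × 2.000 = 1.700.
z_β = 1.700 − 1.645 = 0.055.
Power = Φ(0.055) = 0.522.

power ≈ 0.52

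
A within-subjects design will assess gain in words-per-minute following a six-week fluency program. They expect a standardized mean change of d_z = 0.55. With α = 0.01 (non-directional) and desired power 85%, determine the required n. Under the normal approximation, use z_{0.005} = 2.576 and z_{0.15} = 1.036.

For a paired (one-sample on differences) test: n = ((z_{α/2} + z_β) / d)².
z_{α/2} + z_β = 2.576 + 1.036 = 3.612.
n = (3.612 / 0.55)² = 6.567² = 43.13.
Round up.

n = 44 pairs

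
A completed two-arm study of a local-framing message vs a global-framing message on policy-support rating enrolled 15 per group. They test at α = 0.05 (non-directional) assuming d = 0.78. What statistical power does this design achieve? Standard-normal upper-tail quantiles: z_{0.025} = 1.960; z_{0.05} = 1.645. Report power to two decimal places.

power ≈ 0.57

For two equal groups, power = Φ(d·√(n/2) − z_{α/2}).
d·√(n/2) = 0.78 × √(15/2) = 0.78 × 2.739 = 2.136.
z_β = 2.136 − 1.960 = 0.176.
Power = Φ(0.176) = 0.570.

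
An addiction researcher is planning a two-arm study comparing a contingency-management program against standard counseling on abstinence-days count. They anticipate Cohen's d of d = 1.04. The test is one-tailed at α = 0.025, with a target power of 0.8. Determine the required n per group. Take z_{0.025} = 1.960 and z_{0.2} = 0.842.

For two independent groups with equal n: n = 2·((z_{α} + z_β) / d)².
z_{α} + z_β = 1.960 + 0.842 = 2.802.
n = 2 × (2.802 / 1.04)² = 2 × 2.694² = 2 × 7.26 = 14.5.
Round up to the next whole participant.

n = 15 per group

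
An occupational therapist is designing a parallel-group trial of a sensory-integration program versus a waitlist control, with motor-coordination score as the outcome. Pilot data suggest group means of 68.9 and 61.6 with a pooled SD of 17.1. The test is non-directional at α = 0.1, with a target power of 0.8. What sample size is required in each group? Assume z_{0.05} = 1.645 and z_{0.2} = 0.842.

n = 68 per group

Cohen's d = |M₁ − M₂| / SD_pooled = |68.9 − 61.6| / 17.1 = 7.3 / 17.1 = 0.427.
For two independent groups with equal n: n = 2·((z_{α/2} + z_β) / d)².
z_{α/2} + z_β = 1.645 + 0.842 = 2.487.
n = 2 × (2.487 / 0.427)² = 2 × 5.824² = 2 × 33.92 = 67.8.
Round up to the next whole participant.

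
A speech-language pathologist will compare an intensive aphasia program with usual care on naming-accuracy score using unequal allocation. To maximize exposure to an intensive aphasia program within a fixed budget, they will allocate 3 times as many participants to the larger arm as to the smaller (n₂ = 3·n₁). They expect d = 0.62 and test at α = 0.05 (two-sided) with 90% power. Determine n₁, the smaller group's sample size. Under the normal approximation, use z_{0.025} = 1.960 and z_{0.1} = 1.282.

n₁ = 37

With allocation ratio k = n₂/n₁ = 3, Var(x̄₁−x̄₂) = σ²(1/n₁ + 1/(k·n₁)) = σ²·(k+1)/(k·n₁).
So n₁ = (1 + 1/k)·((z_{α/2} + z_β)/d)² = 1.333 × (3.242/0.62)².
n₁ = 1.333 × 27.34 = 36.5.
Round up: n₁ = 37, giving n₂ = 3 × 37 = 111.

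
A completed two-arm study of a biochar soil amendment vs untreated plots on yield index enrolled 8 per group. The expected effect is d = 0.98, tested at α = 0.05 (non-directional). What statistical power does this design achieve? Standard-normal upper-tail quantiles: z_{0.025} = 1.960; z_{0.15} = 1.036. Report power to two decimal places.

power ≈ 0.50

For two equal groups, power = Φ(d·√(n/2) − z_{α/2}).
d·√(n/2) = 0.98 × √(8/2) = 0.98 × 2.000 = 1.960.
z_β = 1.960 − 1.960 = 0.000.
Power = Φ(0.000) = 0.500.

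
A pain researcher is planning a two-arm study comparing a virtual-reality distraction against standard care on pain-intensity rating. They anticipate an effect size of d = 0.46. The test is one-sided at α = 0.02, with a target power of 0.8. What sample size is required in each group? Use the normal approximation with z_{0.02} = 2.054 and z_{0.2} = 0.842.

n = 80 per group

For two independent groups with equal n: n = 2·((z_{α} + z_β) / d)².
z_{α} + z_β = 2.054 + 0.842 = 2.896.
n = 2 × (2.896 / 0.46)² = 2 × 6.296² = 2 × 39.64 = 79.3.
Round up to the next whole participant.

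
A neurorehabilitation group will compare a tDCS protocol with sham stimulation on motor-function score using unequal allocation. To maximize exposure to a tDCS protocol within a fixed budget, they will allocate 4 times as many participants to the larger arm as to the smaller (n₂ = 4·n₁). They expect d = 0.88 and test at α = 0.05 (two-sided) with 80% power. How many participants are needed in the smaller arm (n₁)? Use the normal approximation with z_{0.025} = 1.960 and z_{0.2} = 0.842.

n₁ = 13

With allocation ratio k = n₂/n₁ = 4, Var(x̄₁−x̄₂) = σ²(1/n₁ + 1/(k·n₁)) = σ²·(k+1)/(k·n₁).
So n₁ = (1 + 1/k)·((z_{α/2} + z_β)/d)² = 1.250 × (2.802/0.88)².
n₁ = 1.250 × 10.14 = 12.7.
Round up: n₁ = 13, giving n₂ = 4 × 13 = 52.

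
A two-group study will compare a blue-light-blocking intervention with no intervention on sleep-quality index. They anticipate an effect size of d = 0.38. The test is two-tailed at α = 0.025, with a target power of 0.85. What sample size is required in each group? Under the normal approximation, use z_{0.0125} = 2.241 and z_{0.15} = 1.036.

n = 149 per group

For two independent groups with equal n: n = 2·((z_{α/2} + z_β) / d)².
z_{α/2} + z_β = 2.241 + 1.036 = 3.277.
n = 2 × (3.277 / 0.38)² = 2 × 8.624² = 2 × 74.37 = 148.7.
Round up to the next whole participant.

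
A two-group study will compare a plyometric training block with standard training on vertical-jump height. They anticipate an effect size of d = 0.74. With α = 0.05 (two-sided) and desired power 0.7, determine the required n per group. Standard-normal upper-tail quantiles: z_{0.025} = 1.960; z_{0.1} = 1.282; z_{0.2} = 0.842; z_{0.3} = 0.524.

For two independent groups with equal n: n = 2·((z_{α/2} + z_β) / d)².
z_{α/2} + z_β = 1.960 + 0.524 = 2.484.
n = 2 × (2.484 / 0.74)² = 2 × 3.357² = 2 × 11.27 = 22.5.
Round up to the next whole participant.

n = 23 per group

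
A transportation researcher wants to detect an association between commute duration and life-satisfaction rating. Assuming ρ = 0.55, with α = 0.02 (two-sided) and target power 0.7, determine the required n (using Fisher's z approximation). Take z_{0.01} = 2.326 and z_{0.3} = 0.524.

Fisher's z: C = ½·ln((1+r)/(1−r)) = ½·ln(3.4444) = 0.6184.
n = ((z_{α/2} + z_β)/C)² + 3.
(2.326 + 0.524) / 0.6184 = 2.850 / 0.6184 = 4.609.
n = 4.609² + 3 = 21.24 + 3 = 24.2.
Round up.

n = 25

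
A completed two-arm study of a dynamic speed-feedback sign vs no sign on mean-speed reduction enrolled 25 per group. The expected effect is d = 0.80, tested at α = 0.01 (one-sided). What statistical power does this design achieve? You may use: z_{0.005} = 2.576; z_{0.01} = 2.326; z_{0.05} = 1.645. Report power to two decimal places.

power ≈ 0.69

For two equal groups, power = Φ(d·√(n/2) − z_{α}).
d·√(n/2) = 0.80 × √(25/2) = 0.80 × 3.536 = 2.828.
z_β = 2.828 − 2.326 = 0.502.
Power = Φ(0.502) = 0.692.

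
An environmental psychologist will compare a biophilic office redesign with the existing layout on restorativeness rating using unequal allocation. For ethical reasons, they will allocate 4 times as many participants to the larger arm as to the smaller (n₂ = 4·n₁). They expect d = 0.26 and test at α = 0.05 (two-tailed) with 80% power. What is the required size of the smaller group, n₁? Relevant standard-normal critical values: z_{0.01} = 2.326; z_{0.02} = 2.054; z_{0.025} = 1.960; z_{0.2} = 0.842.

With allocation ratio k = n₂/n₁ = 4, Var(x̄₁−x̄₂) = σ²(1/n₁ + 1/(k·n₁)) = σ²·(k+1)/(k·n₁).
So n₁ = (1 + 1/k)·((z_{α/2} + z_β)/d)² = 1.250 × (2.802/0.26)².
n₁ = 1.250 × 116.14 = 145.2.
Round up: n₁ = 146, giving n₂ = 4 × 146 = 584.

n₁ = 146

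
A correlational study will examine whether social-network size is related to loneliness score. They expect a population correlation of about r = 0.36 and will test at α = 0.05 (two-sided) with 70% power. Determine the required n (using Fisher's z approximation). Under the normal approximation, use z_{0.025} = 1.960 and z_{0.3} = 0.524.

Fisher's z: C = ½·ln((1+r)/(1−r)) = ½·ln(2.1250) = 0.3769.
n = ((z_{α/2} + z_β)/C)² + 3.
(1.960 + 0.524) / 0.3769 = 2.484 / 0.3769 = 6.591.
n = 6.591² + 3 = 43.44 + 3 = 46.4.
Round up.

n = 47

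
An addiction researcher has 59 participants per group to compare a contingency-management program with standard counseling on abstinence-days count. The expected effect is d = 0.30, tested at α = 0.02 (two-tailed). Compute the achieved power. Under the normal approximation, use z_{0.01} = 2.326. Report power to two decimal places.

For two equal groups, power = Φ(d·√(n/2) − z_{α/2}).
d·√(n/2) = 0.30 × √(59/2) = 0.30 × 5.431 = 1.629.
z_β = 1.629 − 2.326 = -0.697.
Power = Φ(-0.697) = 0.243.

power ≈ 0.24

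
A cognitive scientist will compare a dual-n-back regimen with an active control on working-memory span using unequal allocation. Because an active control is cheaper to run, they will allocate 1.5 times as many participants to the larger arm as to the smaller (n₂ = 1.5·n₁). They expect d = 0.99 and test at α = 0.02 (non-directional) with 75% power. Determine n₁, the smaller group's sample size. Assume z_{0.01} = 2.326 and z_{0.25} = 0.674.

With allocation ratio k = n₂/n₁ = 1.5, Var(x̄₁−x̄₂) = σ²(1/n₁ + 1/(k·n₁)) = σ²·(k+1)/(k·n₁).
So n₁ = (1 + 1/k)·((z_{α/2} + z_β)/d)² = 1.667 × (3.000/0.99)².
n₁ = 1.667 × 9.18 = 15.3.
Round up: n₁ = 16, giving n₂ = 1.5 × 16 = 24.

n₁ = 16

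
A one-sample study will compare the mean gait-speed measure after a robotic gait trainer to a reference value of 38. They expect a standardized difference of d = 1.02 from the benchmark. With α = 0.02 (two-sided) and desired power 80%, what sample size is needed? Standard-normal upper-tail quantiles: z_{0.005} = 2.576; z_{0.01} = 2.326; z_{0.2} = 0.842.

For a one-sample test: n = ((z_{α/2} + z_β) / d)².
z_{α/2} + z_β = 2.326 + 0.842 = 3.168.
n = (3.168 / 1.02)² = 3.106² = 9.65.
Round up.

n = 10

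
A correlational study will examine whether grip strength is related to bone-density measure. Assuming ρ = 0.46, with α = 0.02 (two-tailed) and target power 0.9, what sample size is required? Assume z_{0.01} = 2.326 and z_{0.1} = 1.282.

Fisher's z: C = ½·ln((1+r)/(1−r)) = ½·ln(2.7037) = 0.4973.
n = ((z_{α/2} + z_β)/C)² + 3.
(2.326 + 1.282) / 0.4973 = 3.608 / 0.4973 = 7.255.
n = 7.255² + 3 = 52.64 + 3 = 55.6.
Round up.

n = 56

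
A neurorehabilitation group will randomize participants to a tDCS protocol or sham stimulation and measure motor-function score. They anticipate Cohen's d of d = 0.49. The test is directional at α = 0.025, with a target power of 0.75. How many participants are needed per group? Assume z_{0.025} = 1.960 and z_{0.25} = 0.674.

For two independent groups with equal n: n = 2·((z_{α} + z_β) / d)².
z_{α} + z_β = 1.960 + 0.674 = 2.634.
n = 2 × (2.634 / 0.49)² = 2 × 5.376² = 2 × 28.90 = 57.8.
Round up to the next whole participant.

n = 58 per group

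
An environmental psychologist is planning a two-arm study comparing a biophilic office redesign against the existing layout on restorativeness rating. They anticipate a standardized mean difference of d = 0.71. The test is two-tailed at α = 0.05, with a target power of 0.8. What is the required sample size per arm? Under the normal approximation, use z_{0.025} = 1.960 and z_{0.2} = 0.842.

n = 32 per group

For two independent groups with equal n: n = 2·((z_{α/2} + z_β) / d)².
z_{α/2} + z_β = 1.960 + 0.842 = 2.802.
n = 2 × (2.802 / 0.71)² = 2 × 3.946² = 2 × 15.57 = 31.1.
Round up to the next whole participant.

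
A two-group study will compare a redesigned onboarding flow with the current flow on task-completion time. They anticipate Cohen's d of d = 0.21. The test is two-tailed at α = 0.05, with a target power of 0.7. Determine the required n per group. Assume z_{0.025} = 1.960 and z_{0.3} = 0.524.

n = 280 per group

For two independent groups with equal n: n = 2·((z_{α/2} + z_β) / d)².
z_{α/2} + z_β = 1.960 + 0.524 = 2.484.
n = 2 × (2.484 / 0.21)² = 2 × 11.829² = 2 × 139.92 = 279.8.
Round up to the next whole participant.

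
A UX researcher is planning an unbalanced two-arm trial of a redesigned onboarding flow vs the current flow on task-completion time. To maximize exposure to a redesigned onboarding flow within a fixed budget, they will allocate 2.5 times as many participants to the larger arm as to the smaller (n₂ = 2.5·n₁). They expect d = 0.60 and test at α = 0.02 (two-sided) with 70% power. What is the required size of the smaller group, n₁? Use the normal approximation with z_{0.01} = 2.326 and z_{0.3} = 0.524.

With allocation ratio k = n₂/n₁ = 2.5, Var(x̄₁−x̄₂) = σ²(1/n₁ + 1/(k·n₁)) = σ²·(k+1)/(k·n₁).
So n₁ = (1 + 1/k)·((z_{α/2} + z_β)/d)² = 1.400 × (2.850/0.60)².
n₁ = 1.400 × 22.56 = 31.6.
Round up: n₁ = 32, giving n₂ = 2.5 × 32 = 80.

n₁ = 32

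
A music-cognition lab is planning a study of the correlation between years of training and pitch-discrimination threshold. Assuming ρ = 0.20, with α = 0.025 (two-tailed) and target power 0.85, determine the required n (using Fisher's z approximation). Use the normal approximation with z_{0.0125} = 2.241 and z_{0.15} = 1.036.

n = 265

Fisher's z: C = ½·ln((1+r)/(1−r)) = ½·ln(1.5000) = 0.2027.
n = ((z_{α/2} + z_β)/C)² + 3.
(2.241 + 1.036) / 0.2027 = 3.277 / 0.2027 = 16.167.
n = 16.167² + 3 = 261.36 + 3 = 264.4.
Round up.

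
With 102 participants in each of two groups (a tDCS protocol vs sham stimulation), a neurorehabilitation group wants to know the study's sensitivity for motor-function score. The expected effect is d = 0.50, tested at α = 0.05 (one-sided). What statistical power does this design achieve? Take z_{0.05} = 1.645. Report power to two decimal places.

power ≈ 0.97

For two equal groups, power = Φ(d·√(n/2) − z_{α}).
d·√(n/2) = 0.50 × √(102/2) = 0.50 × 7.141 = 3.571.
z_β = 3.571 − 1.645 = 1.926.
Power = Φ(1.926) = 0.973.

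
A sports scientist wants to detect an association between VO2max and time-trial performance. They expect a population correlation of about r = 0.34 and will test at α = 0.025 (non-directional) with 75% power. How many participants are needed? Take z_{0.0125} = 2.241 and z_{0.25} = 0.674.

Fisher's z: C = ½·ln((1+r)/(1−r)) = ½·ln(2.0303) = 0.3541.
n = ((z_{α/2} + z_β)/C)² + 3.
(2.241 + 0.674) / 0.3541 = 2.915 / 0.3541 = 8.232.
n = 8.232² + 3 = 67.77 + 3 = 70.8.
Round up.

n = 71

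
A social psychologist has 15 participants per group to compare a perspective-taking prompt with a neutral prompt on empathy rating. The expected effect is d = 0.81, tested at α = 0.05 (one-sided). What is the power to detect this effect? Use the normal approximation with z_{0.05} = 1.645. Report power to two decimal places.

For two equal groups, power = Φ(d·√(n/2) − z_{α}).
d·√(n/2) = 0.81 × √(15/2) = 0.81 × 2.739 = 2.218.
z_β = 2.218 − 1.645 = 0.573.
Power = Φ(0.573) = 0.717.

power ≈ 0.72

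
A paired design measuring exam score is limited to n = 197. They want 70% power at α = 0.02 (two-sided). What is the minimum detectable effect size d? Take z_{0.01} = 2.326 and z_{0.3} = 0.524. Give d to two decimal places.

d_min ≈ 0.20

For a single sample (or paired design) of n = 197: d_min = (z_{α/2} + z_β)/√n.
z-sum = 2.326 + 0.524 = 2.850.
d_min = 2.850 / √197 = 2.850 / 14.036 = 0.203.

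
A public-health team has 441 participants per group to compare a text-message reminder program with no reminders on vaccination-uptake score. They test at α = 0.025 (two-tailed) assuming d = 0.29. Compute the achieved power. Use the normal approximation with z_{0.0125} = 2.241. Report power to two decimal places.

For two equal groups, power = Φ(d·√(n/2) − z_{α/2}).
d·√(n/2) = 0.29 × √(441/2) = 0.29 × 14.849 = 4.306.
z_β = 4.306 − 2.241 = 2.065.
Power = Φ(2.065) = 0.981.

power ≈ 0.98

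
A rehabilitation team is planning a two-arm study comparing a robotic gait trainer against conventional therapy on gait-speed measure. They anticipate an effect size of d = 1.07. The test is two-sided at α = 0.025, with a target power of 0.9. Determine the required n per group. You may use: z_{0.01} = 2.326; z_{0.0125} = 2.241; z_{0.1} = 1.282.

For two independent groups with equal n: n = 2·((z_{α/2} + z_β) / d)².
z_{α/2} + z_β = 2.241 + 1.282 = 3.523.
n = 2 × (3.523 / 1.07)² = 2 × 3.293² = 2 × 10.84 = 21.7.
Round up to the next whole participant.

n = 22 per group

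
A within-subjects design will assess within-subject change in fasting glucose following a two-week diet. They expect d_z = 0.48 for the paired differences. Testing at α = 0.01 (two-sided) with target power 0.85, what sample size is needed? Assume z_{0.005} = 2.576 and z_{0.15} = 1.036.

For a paired (one-sample on differences) test: n = ((z_{α/2} + z_β) / d)².
z_{α/2} + z_β = 2.576 + 1.036 = 3.612.
n = (3.612 / 0.48)² = 7.525² = 56.63.
Round up.

n = 57 pairs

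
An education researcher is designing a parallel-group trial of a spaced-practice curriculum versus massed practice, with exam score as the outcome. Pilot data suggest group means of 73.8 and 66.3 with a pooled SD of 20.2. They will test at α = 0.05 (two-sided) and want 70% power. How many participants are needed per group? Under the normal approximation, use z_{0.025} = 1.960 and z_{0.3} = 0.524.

n = 90 per group

Cohen's d = |M₁ − M₂| / SD_pooled = |73.8 − 66.3| / 20.2 = 7.5 / 20.2 = 0.371.
For two independent groups with equal n: n = 2·((z_{α/2} + z_β) / d)².
z_{α/2} + z_β = 1.960 + 0.524 = 2.484.
n = 2 × (2.484 / 0.371)² = 2 × 6.695² = 2 × 44.83 = 89.7.
Round up to the next whole participant.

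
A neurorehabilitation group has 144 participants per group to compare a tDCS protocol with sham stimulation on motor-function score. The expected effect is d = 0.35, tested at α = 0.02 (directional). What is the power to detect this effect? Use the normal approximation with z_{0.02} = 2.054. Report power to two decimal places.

power ≈ 0.82

For two equal groups, power = Φ(d·√(n/2) − z_{α}).
d·√(n/2) = 0.35 × √(144/2) = 0.35 × 8.485 = 2.970.
z_β = 2.970 − 2.054 = 0.916.
Power = Φ(0.916) = 0.820.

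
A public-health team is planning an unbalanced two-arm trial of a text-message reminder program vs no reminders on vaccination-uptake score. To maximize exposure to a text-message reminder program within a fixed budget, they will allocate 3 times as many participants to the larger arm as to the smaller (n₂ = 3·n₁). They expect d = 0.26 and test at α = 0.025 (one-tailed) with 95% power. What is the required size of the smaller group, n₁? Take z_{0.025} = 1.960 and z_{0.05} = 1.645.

n₁ = 257

With allocation ratio k = n₂/n₁ = 3, Var(x̄₁−x̄₂) = σ²(1/n₁ + 1/(k·n₁)) = σ²·(k+1)/(k·n₁).
So n₁ = (1 + 1/k)·((z_{α} + z_β)/d)² = 1.333 × (3.605/0.26)².
n₁ = 1.333 × 192.25 = 256.3.
Round up: n₁ = 257, giving n₂ = 3 × 257 = 771.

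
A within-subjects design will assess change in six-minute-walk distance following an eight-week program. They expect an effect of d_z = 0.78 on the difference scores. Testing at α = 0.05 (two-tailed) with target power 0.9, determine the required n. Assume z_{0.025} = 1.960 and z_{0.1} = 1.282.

For a paired (one-sample on differences) test: n = ((z_{α/2} + z_β) / d)².
z_{α/2} + z_β = 1.960 + 1.282 = 3.242.
n = (3.242 / 0.78)² = 4.156² = 17.28.
Round up.

n = 18 pairs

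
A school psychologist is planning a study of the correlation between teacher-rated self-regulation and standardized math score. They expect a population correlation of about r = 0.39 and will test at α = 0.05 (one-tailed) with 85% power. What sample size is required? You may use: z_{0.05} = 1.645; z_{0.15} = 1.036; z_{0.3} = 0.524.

n = 46

Fisher's z: C = ½·ln((1+r)/(1−r)) = ½·ln(2.2787) = 0.4118.
n = ((z_{α} + z_β)/C)² + 3.
(1.645 + 1.036) / 0.4118 = 2.681 / 0.4118 = 6.510.
n = 6.510² + 3 = 42.39 + 3 = 45.4.
Round up.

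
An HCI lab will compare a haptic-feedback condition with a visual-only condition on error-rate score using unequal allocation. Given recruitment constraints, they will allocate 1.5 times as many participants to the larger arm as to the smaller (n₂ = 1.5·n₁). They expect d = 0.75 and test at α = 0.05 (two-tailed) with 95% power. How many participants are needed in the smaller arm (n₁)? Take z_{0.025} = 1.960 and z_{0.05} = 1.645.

With allocation ratio k = n₂/n₁ = 1.5, Var(x̄₁−x̄₂) = σ²(1/n₁ + 1/(k·n₁)) = σ²·(k+1)/(k·n₁).
So n₁ = (1 + 1/k)·((z_{α/2} + z_β)/d)² = 1.667 × (3.605/0.75)².
n₁ = 1.667 × 23.10 = 38.5.
Round up: n₁ = 39, giving n₂ = ⌈1.5 × 39⌉ = ⌈58.5⌉ = 59.

n₁ = 39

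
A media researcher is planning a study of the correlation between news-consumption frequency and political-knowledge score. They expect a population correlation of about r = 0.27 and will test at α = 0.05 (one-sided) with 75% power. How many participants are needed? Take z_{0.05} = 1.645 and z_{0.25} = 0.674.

n = 74

Fisher's z: C = ½·ln((1+r)/(1−r)) = ½·ln(1.7397) = 0.2769.
n = ((z_{α} + z_β)/C)² + 3.
(1.645 + 0.674) / 0.2769 = 2.319 / 0.2769 = 8.375.
n = 8.375² + 3 = 70.14 + 3 = 73.1.
Round up.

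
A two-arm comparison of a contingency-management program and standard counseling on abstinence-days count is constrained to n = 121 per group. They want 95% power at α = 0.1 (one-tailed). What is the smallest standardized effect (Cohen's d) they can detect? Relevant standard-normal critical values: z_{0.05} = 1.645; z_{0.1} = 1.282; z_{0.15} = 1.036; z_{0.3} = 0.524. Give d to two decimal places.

d_min ≈ 0.38

For two independent groups of n = 121 each: d_min = (z_{α} + z_β)·√(2/n).
z-sum = 1.282 + 1.645 = 2.927.
d_min = 2.927 × √(2/121) = 2.927 × 0.1286 = 0.376.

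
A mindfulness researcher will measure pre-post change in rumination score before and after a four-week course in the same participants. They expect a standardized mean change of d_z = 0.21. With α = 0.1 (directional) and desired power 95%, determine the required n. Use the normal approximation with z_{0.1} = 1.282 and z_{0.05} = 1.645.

For a paired (one-sample on differences) test: n = ((z_{α} + z_β) / d)².
z_{α} + z_β = 1.282 + 1.645 = 2.927.
n = (2.927 / 0.21)² = 13.938² = 194.27.
Round up.

n = 195 pairs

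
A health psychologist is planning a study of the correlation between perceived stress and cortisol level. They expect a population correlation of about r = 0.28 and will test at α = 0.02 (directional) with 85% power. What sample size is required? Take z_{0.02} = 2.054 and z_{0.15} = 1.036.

n = 119

Fisher's z: C = ½·ln((1+r)/(1−r)) = ½·ln(1.7778) = 0.2877.
n = ((z_{α} + z_β)/C)² + 3.
(2.054 + 1.036) / 0.2877 = 3.090 / 0.2877 = 10.740.
n = 10.740² + 3 = 115.36 + 3 = 118.4.
Round up.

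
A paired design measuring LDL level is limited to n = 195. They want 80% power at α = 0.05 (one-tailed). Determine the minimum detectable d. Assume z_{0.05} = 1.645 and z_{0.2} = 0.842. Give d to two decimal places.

d_min ≈ 0.18

For a single sample (or paired design) of n = 195: d_min = (z_{α} + z_β)/√n.
z-sum = 1.645 + 0.842 = 2.487.
d_min = 2.487 / √195 = 2.487 / 13.964 = 0.178.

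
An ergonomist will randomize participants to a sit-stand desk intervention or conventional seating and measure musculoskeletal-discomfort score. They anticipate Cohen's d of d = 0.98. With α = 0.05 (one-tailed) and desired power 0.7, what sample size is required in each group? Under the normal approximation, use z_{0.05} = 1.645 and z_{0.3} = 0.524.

For two independent groups with equal n: n = 2·((z_{α} + z_β) / d)².
z_{α} + z_β = 1.645 + 0.524 = 2.169.
n = 2 × (2.169 / 0.98)² = 2 × 2.213² = 2 × 4.90 = 9.8.
Round up to the next whole participant.

n = 10 per group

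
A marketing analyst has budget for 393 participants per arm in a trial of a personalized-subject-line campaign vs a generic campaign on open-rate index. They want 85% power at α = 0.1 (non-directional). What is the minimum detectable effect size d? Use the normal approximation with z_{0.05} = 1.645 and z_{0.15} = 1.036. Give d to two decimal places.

d_min ≈ 0.19

For two independent groups of n = 393 each: d_min = (z_{α/2} + z_β)·√(2/n).
z-sum = 1.645 + 1.036 = 2.681.
d_min = 2.681 × √(2/393) = 2.681 × 0.0713 = 0.191.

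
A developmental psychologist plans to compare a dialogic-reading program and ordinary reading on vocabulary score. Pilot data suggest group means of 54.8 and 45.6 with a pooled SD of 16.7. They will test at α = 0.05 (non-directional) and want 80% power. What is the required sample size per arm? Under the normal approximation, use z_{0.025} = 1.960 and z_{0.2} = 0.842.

Cohen's d = |M₁ − M₂| / SD_pooled = |54.8 − 45.6| / 16.7 = 9.2 / 16.7 = 0.551.
For two independent groups with equal n: n = 2·((z_{α/2} + z_β) / d)².
z_{α/2} + z_β = 1.960 + 0.842 = 2.802.
n = 2 × (2.802 / 0.551)² = 2 × 5.085² = 2 × 25.86 = 51.7.
Round up to the next whole participant.

n = 52 per group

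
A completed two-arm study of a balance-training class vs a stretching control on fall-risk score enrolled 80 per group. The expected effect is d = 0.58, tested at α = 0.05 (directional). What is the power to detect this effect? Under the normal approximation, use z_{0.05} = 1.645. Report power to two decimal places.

For two equal groups, power = Φ(d·√(n/2) − z_{α}).
d·√(n/2) = 0.58 × √(80/2) = 0.58 × 6.325 = 3.668.
z_β = 3.668 − 1.645 = 2.023.
Power = Φ(2.023) = 0.978.

power ≈ 0.98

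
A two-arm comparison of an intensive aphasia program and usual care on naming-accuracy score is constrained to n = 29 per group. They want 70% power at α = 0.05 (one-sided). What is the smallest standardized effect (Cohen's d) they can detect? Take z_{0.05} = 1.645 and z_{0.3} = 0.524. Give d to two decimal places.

d_min ≈ 0.57

For two independent groups of n = 29 each: d_min = (z_{α} + z_β)·√(2/n).
z-sum = 1.645 + 0.524 = 2.169.
d_min = 2.169 × √(2/29) = 2.169 × 0.2626 = 0.570.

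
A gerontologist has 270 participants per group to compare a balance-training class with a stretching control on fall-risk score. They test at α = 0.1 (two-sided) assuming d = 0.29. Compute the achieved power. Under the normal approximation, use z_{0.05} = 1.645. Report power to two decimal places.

power ≈ 0.96

For two equal groups, power = Φ(d·√(n/2) − z_{α/2}).
d·√(n/2) = 0.29 × √(270/2) = 0.29 × 11.619 = 3.369.
z_β = 3.369 − 1.645 = 1.724.
Power = Φ(1.724) = 0.958.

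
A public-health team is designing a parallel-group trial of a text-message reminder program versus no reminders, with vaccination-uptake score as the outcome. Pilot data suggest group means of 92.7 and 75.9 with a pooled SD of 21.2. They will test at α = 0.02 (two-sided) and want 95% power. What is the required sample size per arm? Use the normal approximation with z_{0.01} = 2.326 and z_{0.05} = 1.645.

Cohen's d = |M₁ − M₂| / SD_pooled = |92.7 − 75.9| / 21.2 = 16.8 / 21.2 = 0.792.
For two independent groups with equal n: n = 2·((z_{α/2} + z_β) / d)².
z_{α/2} + z_β = 2.326 + 1.645 = 3.971.
n = 2 × (3.971 / 0.792)² = 2 × 5.014² = 2 × 25.14 = 50.3.
Round up to the next whole participant.

n = 51 per group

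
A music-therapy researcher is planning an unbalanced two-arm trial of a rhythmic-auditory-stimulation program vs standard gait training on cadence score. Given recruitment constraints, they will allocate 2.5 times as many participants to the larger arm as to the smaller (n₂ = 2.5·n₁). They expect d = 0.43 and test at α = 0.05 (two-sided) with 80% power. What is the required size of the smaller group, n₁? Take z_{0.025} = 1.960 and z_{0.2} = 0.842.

With allocation ratio k = n₂/n₁ = 2.5, Var(x̄₁−x̄₂) = σ²(1/n₁ + 1/(k·n₁)) = σ²·(k+1)/(k·n₁).
So n₁ = (1 + 1/k)·((z_{α/2} + z_β)/d)² = 1.400 × (2.802/0.43)².
n₁ = 1.400 × 42.46 = 59.4.
Round up: n₁ = 60, giving n₂ = 2.5 × 60 = 150.

n₁ = 60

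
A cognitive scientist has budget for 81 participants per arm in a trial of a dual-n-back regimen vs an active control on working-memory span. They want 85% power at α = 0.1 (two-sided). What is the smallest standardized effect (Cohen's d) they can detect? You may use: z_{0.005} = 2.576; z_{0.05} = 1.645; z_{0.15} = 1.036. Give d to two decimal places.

d_min ≈ 0.42

For two independent groups of n = 81 each: d_min = (z_{α/2} + z_β)·√(2/n).
z-sum = 1.645 + 1.036 = 2.681.
d_min = 2.681 × √(2/81) = 2.681 × 0.1571 = 0.421.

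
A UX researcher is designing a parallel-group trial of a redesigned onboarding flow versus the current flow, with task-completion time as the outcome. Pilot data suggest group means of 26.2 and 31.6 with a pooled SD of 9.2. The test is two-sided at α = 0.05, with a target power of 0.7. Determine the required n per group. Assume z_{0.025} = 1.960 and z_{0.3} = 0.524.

n = 36 per group

Cohen's d = |M₁ − M₂| / SD_pooled = |26.2 − 31.6| / 9.2 = 5.4 / 9.2 = 0.587.
For two independent groups with equal n: n = 2·((z_{α/2} + z_β) / d)².
z_{α/2} + z_β = 1.960 + 0.524 = 2.484.
n = 2 × (2.484 / 0.587)² = 2 × 4.232² = 2 × 17.91 = 35.8.
Round up to the next whole participant.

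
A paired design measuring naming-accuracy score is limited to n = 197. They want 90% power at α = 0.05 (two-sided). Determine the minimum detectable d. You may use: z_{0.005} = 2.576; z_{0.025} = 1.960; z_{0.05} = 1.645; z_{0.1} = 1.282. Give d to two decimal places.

d_min ≈ 0.23

For a single sample (or paired design) of n = 197: d_min = (z_{α/2} + z_β)/√n.
z-sum = 1.960 + 1.282 = 3.242.
d_min = 3.242 / √197 = 3.242 / 14.036 = 0.231.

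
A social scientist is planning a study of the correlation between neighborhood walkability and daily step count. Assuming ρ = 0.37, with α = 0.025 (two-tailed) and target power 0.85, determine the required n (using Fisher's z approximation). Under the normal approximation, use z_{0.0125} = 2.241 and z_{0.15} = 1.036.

Fisher's z: C = ½·ln((1+r)/(1−r)) = ½·ln(2.1746) = 0.3884.
n = ((z_{α/2} + z_β)/C)² + 3.
(2.241 + 1.036) / 0.3884 = 3.277 / 0.3884 = 8.437.
n = 8.437² + 3 = 71.19 + 3 = 74.2.
Round up.

n = 75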